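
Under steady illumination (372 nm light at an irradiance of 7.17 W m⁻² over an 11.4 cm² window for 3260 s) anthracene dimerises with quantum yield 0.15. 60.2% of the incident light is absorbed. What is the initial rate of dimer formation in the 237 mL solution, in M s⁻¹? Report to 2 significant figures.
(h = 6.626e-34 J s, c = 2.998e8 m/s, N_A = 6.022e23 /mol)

Photon energy at 372 nm: hc/λ = (6.626e-34)(2.998e8)/(372e-9) = 5.340e-19 J.
Energy delivered: (7.17 W m⁻²)(11.4e-4 m²)(3260 s) = 26.65 J.
Photons incident: 26.65 / 5.340e-19 = 4.991e19, i.e. 4.991e19/6.022e23 = 8.288e-5 mol.
Photons absorbed: 0.602 × 8.288e-5 = 4.989e-5 mol.
Product formed: 0.15 × 4.989e-5 = 7.484e-6 mol.
Rate: 7.484e-6 mol / (3260 s × 0.237 L) = 9.7e-9 M s⁻¹.

9.7e-9 M s⁻¹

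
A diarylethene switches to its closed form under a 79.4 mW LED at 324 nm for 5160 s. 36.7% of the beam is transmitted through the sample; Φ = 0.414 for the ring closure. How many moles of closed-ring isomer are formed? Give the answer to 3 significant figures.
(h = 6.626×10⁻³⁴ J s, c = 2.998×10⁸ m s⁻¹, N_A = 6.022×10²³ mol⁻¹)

Photon energy at 324 nm: hc/λ = (6.626×10⁻³⁴)(2.998×10⁸)/(324×10⁻⁹) = 6.131×10⁻¹⁹ J.
Energy delivered: (79.4 mW)(5160 s) = 409.7 J.
Photons incident: 409.7 / 6.131×10⁻¹⁹ = 6.682×10²⁰, i.e. 6.682×10²⁰/6.022×10²³ = 0.001110 mol.
Fraction absorbed: 1 − 36.7/100 = 0.6330.
Photons absorbed: 0.6330 × 0.001110 = 7.026×10⁻⁴ mol.
Product: Φ × n_abs = 0.414 × 7.026×10⁻⁴ = 2.909×10⁻⁴ mol.

2.91×10⁻⁴ mol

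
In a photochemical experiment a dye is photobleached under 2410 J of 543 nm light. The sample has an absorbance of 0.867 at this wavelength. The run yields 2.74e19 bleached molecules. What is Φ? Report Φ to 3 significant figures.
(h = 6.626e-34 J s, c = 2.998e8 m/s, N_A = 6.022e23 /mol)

Product: 2.74e19 / 6.022e23 = 4.550e-5 mol.
Photon energy at 543 nm: hc/λ = (6.626e-34)(2.998e8)/(543e-9) = 3.658e-19 J.
Photons incident: 2410 / 3.658e-19 = 6.588e21, i.e. 6.588e21/6.022e23 = 0.01094 mol.
Fraction absorbed: 1 − 10^(−0.867) = 0.8642.
Photons absorbed: 0.8642 × 0.01094 = 0.009454 mol.
Φ = 4.550e-5 mol / 0.009454 mol photons = 0.00481.

Φ = 0.00481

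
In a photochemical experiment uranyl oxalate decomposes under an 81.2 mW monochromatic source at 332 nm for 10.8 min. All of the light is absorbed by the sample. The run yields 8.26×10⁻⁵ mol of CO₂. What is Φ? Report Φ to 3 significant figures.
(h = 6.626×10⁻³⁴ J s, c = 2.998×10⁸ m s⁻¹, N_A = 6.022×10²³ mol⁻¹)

Φ = 0.566

Photon energy at 332 nm: hc/λ = (6.626×10⁻³⁴)(2.998×10⁸)/(332×10⁻⁹) = 5.983×10⁻¹⁹ J.
Energy delivered: (81.2 mW)(648 s) = 52.62 J.
Photons incident: 52.62 / 5.983×10⁻¹⁹ = 8.795×10¹⁹, i.e. 8.795×10¹⁹/6.022×10²³ = 1.460×10⁻⁴ mol.
Φ = 8.26×10⁻⁵ mol / 1.460×10⁻⁴ mol photons = 0.566.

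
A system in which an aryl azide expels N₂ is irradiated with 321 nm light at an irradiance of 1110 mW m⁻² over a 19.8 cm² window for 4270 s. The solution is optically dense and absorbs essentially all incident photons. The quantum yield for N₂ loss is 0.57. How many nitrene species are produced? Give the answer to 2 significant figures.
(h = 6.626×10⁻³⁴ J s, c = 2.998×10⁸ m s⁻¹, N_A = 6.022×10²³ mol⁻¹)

8.6×10¹⁸ species

Photon energy at 321 nm: hc/λ = (6.626×10⁻³⁴)(2.998×10⁸)/(321×10⁻⁹) = 6.188×10⁻¹⁹ J.
Energy delivered: (1110 mW m⁻²)(19.8×10⁻⁴ m²)(4270 s) = 9.385 J.
Photons incident: 9.385 / 6.188×10⁻¹⁹ = 1.517×10¹⁹, i.e. 1.517×10¹⁹/6.022×10²³ = 2.519×10⁻⁵ mol.
Product: Φ × n_abs = 0.57 × 2.519×10⁻⁵ = 1.436×10⁻⁵ mol.
As a count: 1.436×10⁻⁵ × 6.022×10²³ = 8.6×10¹⁸.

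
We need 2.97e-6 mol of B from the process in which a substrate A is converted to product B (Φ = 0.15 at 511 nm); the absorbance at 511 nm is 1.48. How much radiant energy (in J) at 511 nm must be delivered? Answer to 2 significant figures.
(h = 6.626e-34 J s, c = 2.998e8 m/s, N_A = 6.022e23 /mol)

4.8 J

Photons that must be absorbed: 2.97e-6 / 0.15 = 1.980e-5 mol.
Fraction absorbed: 1 − 10^(−1.48) = 0.9669.
Incident photons needed: 1.980e-5 / 0.9669 = 2.048e-5 mol.
Photon energy: hc/λ = 3.887e-19 J; per mole, 2.341e5 J mol⁻¹.
Energy required: 2.048e-5 × 2.341e5 = 4.8 J.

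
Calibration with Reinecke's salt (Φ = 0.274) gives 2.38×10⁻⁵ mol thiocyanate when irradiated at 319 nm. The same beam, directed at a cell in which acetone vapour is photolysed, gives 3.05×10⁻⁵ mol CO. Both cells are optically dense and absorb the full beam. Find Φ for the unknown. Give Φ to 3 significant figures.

Φ = 0.351

Photons absorbed by the actinometer: 2.38×10⁻⁵ / 0.274 = 8.686×10⁻⁵ mol.
Φ(unknown) = 3.05×10⁻⁵ / 8.686×10⁻⁵ = 0.351.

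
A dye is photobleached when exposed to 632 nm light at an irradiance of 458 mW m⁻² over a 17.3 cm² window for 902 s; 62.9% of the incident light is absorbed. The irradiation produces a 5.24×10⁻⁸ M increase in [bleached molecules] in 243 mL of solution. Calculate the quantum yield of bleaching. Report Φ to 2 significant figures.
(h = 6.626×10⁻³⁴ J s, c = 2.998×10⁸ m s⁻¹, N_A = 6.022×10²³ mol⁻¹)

Product: (5.24×10⁻⁸ M)(0.243 L) = 1.273×10⁻⁸ mol.
Photon energy at 632 nm: hc/λ = (6.626×10⁻³⁴)(2.998×10⁸)/(632×10⁻⁹) = 3.143×10⁻¹⁹ J.
Energy delivered: (458 mW m⁻²)(17.3×10⁻⁴ m²)(902 s) = 0.7147 J.
Photons incident: 0.7147 / 3.143×10⁻¹⁹ = 2.274×10¹⁸, i.e. 2.274×10¹⁸/6.022×10²³ = 3.776×10⁻⁶ mol.
Photons absorbed: 0.629 × 3.776×10⁻⁶ = 2.375×10⁻⁶ mol.
Φ = 1.273×10⁻⁸ mol / 2.375×10⁻⁶ mol photons = 0.0054.

Φ = 0.0054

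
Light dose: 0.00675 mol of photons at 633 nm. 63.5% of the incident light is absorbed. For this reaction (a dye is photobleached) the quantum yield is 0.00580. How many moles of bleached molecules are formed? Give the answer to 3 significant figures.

Photons absorbed: 0.635 × 0.00675 = 0.004286 mol.
Product: Φ × n_abs = 0.00580 × 0.004286 = 2.486×10⁻⁵ mol.

2.49×10⁻⁵ mol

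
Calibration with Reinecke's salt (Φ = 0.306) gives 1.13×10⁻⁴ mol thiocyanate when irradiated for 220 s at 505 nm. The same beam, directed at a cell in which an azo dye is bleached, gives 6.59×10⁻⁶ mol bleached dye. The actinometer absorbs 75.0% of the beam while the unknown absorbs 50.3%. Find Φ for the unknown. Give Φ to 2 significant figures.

Photons absorbed by the actinometer: 1.13×10⁻⁴ / 0.306 = 3.693×10⁻⁴ mol.
Incident flux: 3.693×10⁻⁴ / 0.750 = 4.924×10⁻⁴ einstein.
Absorbed by unknown: 0.503 × 4.924×10⁻⁴ = 2.477×10⁻⁴ mol.
Φ(unknown) = 6.59×10⁻⁶ / 2.477×10⁻⁴ = 0.027.

Φ = 0.027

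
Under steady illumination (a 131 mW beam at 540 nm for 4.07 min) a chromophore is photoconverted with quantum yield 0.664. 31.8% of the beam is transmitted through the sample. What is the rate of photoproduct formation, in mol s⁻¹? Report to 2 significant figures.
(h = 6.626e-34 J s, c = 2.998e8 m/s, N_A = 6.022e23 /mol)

2.7e-7 mol s⁻¹

Photon energy at 540 nm: hc/λ = (6.626e-34)(2.998e8)/(540e-9) = 3.679e-19 J.
Energy delivered: (131 mW)(244.2 s) = 31.99 J.
Photons incident: 31.99 / 3.679e-19 = 8.695e19, i.e. 8.695e19/6.022e23 = 1.444e-4 mol.
Fraction absorbed: 1 − 31.8/100 = 0.6820.
Photons absorbed: 0.6820 × 1.444e-4 = 9.848e-5 mol.
Product formed: 0.664 × 9.848e-5 = 6.539e-5 mol.
Rate: 6.539e-5 / 244.2 s = 2.7e-7 mol s⁻¹.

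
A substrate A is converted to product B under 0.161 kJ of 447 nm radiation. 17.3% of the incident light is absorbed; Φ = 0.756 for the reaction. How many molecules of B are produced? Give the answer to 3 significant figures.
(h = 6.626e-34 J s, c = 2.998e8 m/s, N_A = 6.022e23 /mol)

Photon energy at 447 nm: hc/λ = (6.626e-34)(2.998e8)/(447e-9) = 4.444e-19 J.
Incident energy: 0.161 kJ = 161 J.
Photons incident: 161 / 4.444e-19 = 3.623e20, i.e. 3.623e20/6.022e23 = 6.016e-4 mol.
Photons absorbed: 0.173 × 6.016e-4 = 1.041e-4 mol.
Product: Φ × n_abs = 0.756 × 1.041e-4 = 7.870e-5 mol.
As a count: 7.870e-5 × 6.022e23 = 4.74e19.

4.74e19 molecules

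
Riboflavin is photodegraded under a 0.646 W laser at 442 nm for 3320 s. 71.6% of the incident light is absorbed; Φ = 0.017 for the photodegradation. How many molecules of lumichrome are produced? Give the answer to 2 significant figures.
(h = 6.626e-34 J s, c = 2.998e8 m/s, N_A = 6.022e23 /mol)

Photon energy at 442 nm: hc/λ = (6.626e-34)(2.998e8)/(442e-9) = 4.494e-19 J.
Energy delivered: (0.646 W)(3320 s) = 2145 J.
Photons incident: 2145 / 4.494e-19 = 4.773e21, i.e. 4.773e21/6.022e23 = 0.007926 mol.
Photons absorbed: 0.716 × 0.007926 = 0.005675 mol.
Product: Φ × n_abs = 0.017 × 0.005675 = 9.648e-5 mol.
As a count: 9.648e-5 × 6.022e23 = 5.8e19.

5.8e19 molecules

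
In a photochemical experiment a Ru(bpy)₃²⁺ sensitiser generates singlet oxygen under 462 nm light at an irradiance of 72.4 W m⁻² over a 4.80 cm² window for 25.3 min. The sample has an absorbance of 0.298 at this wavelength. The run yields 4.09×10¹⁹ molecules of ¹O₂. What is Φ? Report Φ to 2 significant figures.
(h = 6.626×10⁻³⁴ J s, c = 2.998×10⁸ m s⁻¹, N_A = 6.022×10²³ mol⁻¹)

Product: 4.09×10¹⁹ / 6.022×10²³ = 6.792×10⁻⁵ mol.
Photon energy at 462 nm: hc/λ = (6.626×10⁻³⁴)(2.998×10⁸)/(462×10⁻⁹) = 4.300×10⁻¹⁹ J.
Energy delivered: (72.4 W m⁻²)(4.80×10⁻⁴ m²)(1518 s) = 52.75 J.
Photons incident: 52.75 / 4.300×10⁻¹⁹ = 1.227×10²⁰, i.e. 1.227×10²⁰/6.022×10²³ = 2.038×10⁻⁴ mol.
Fraction absorbed: 1 − 10^(−0.298) = 0.4965.
Photons absorbed: 0.4965 × 2.038×10⁻⁴ = 1.012×10⁻⁴ mol.
Φ = 6.792×10⁻⁵ mol / 1.012×10⁻⁴ mol photons = 0.67.

Φ = 0.67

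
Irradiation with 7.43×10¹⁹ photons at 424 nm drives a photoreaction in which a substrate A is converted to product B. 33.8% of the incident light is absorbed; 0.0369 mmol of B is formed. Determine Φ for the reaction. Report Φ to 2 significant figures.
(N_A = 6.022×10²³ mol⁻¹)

Φ = 0.88

Product: 0.0369 mmol = 3.69×10⁻⁵ mol.
Moles of photons: 7.43×10¹⁹ / 6.022×10²³ = 1.234×10⁻⁴ mol.
Photons absorbed: 0.338 × 1.234×10⁻⁴ = 4.171×10⁻⁵ mol.
Φ = 3.69×10⁻⁵ mol / 4.171×10⁻⁵ mol photons = 0.88.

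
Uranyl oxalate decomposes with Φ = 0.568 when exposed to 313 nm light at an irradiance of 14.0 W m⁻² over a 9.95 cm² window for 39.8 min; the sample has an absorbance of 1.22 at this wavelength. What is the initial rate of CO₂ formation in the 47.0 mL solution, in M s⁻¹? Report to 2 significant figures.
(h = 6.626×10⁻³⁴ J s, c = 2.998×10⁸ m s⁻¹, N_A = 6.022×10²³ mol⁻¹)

4.1×10⁻⁷ M s⁻¹

Photon energy at 313 nm: hc/λ = (6.626×10⁻³⁴)(2.998×10⁸)/(313×10⁻⁹) = 6.347×10⁻¹⁹ J.
Energy delivered: (14.0 W m⁻²)(9.95×10⁻⁴ m²)(2388 s) = 33.26 J.
Photons incident: 33.26 / 6.347×10⁻¹⁹ = 5.240×10¹⁹, i.e. 5.240×10¹⁹/6.022×10²³ = 8.701×10⁻⁵ mol.
Fraction absorbed: 1 − 10^(−1.22) = 0.9397.
Photons absorbed: 0.9397 × 8.701×10⁻⁵ = 8.176×10⁻⁵ mol.
Product formed: 0.568 × 8.176×10⁻⁵ = 4.644×10⁻⁵ mol.
Rate: 4.644×10⁻⁵ mol / (2388 s × 0.047 L) = 4.1×10⁻⁷ M s⁻¹.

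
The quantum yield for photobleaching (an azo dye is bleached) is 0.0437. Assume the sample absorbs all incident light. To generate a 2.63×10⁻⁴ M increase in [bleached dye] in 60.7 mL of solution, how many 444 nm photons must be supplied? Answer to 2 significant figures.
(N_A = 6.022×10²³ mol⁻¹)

2.2×10²⁰ photons

Product: (2.63×10⁻⁴ M)(0.0607 L) = 1.596×10⁻⁵ mol.
Photons that must be absorbed: 1.596×10⁻⁵ / 0.0437 = 3.652×10⁻⁴ mol.
Photon count: 3.652×10⁻⁴ × 6.022×10²³ = 2.2×10²⁰.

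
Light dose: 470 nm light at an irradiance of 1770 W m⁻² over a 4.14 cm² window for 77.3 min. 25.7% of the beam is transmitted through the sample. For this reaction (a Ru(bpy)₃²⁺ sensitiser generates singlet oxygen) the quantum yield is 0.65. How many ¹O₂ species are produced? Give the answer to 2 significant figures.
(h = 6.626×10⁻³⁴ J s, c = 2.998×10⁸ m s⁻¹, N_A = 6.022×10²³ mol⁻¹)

3.9×10²¹ species

Photon energy at 470 nm: hc/λ = (6.626×10⁻³⁴)(2.998×10⁸)/(470×10⁻⁹) = 4.227×10⁻¹⁹ J.
Energy delivered: (1770 W m⁻²)(4.14×10⁻⁴ m²)(4638 s) = 3399 J.
Photons incident: 3399 / 4.227×10⁻¹⁹ = 8.041×10²¹, i.e. 8.041×10²¹/6.022×10²³ = 0.01335 mol.
Fraction absorbed: 1 − 25.7/100 = 0.7430.
Photons absorbed: 0.7430 × 0.01335 = 0.009919 mol.
Product: Φ × n_abs = 0.65 × 0.009919 = 0.006447 mol.
As a count: 0.006447 × 6.022×10²³ = 3.9×10²¹.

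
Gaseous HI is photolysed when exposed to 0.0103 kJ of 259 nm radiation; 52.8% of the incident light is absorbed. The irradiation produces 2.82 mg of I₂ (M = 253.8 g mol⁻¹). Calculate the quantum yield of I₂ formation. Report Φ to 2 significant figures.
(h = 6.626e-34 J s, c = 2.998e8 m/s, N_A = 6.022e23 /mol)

Φ = 0.94

Product: 2.82 mg / 253.8 g mol⁻¹ = 1.111e-5 mol.
Photon energy at 259 nm: hc/λ = (6.626e-34)(2.998e8)/(259e-9) = 7.670e-19 J.
Incident energy: 0.0103 kJ = 10.3 J.
Photons incident: 10.3 / 7.670e-19 = 1.343e19, i.e. 1.343e19/6.022e23 = 2.230e-5 mol.
Photons absorbed: 0.528 × 2.230e-5 = 1.177e-5 mol.
Φ = 1.111e-5 mol / 1.177e-5 mol photons = 0.94.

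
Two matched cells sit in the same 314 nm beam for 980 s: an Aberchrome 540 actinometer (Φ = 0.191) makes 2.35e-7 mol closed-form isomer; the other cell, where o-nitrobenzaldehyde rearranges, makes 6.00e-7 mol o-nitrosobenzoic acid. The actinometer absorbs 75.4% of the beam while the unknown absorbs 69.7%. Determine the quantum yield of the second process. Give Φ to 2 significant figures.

Photons absorbed by the actinometer: 2.35e-7 / 0.191 = 1.230e-6 mol.
Incident flux: 1.230e-6 / 0.754 = 1.631e-6 einstein.
Absorbed by unknown: 0.697 × 1.631e-6 = 1.137e-6 mol.
Φ(unknown) = 6.00e-7 / 1.137e-6 = 0.53.

Φ = 0.53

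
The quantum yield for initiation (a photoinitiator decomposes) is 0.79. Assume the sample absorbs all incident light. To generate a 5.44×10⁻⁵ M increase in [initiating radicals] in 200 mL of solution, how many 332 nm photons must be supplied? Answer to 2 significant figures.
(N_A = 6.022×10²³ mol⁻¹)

8.3×10¹⁸ photons

Product: (5.44×10⁻⁵ M)(0.2 L) = 1.088×10⁻⁵ mol.
Photons that must be absorbed: 1.088×10⁻⁵ / 0.79 = 1.377×10⁻⁵ mol.
Photon count: 1.377×10⁻⁵ × 6.022×10²³ = 8.3×10¹⁸.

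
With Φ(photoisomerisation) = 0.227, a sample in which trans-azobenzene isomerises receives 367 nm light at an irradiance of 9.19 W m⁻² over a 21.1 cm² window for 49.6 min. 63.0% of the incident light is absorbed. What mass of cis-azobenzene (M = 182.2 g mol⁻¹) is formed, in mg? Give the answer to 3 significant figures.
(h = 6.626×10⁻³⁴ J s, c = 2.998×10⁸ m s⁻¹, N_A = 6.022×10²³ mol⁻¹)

4.61 mg

Photon energy at 367 nm: hc/λ = (6.626×10⁻³⁴)(2.998×10⁸)/(367×10⁻⁹) = 5.413×10⁻¹⁹ J.
Energy delivered: (9.19 W m⁻²)(21.1×10⁻⁴ m²)(2976 s) = 57.71 J.
Photons incident: 57.71 / 5.413×10⁻¹⁹ = 1.066×10²⁰, i.e. 1.066×10²⁰/6.022×10²³ = 1.770×10⁻⁴ mol.
Photons absorbed: 0.630 × 1.770×10⁻⁴ = 1.115×10⁻⁴ mol.
Product: Φ × n_abs = 0.227 × 1.115×10⁻⁴ = 2.531×10⁻⁵ mol.
Mass: 2.531×10⁻⁵ × 182.2 = 0.004611 g = 4.61 mg.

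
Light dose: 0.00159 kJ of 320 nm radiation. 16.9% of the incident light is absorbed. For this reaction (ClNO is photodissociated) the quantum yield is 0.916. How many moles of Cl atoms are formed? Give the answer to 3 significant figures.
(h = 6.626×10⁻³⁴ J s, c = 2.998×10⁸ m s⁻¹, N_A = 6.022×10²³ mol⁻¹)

Photon energy at 320 nm: hc/λ = (6.626×10⁻³⁴)(2.998×10⁸)/(320×10⁻⁹) = 6.208×10⁻¹⁹ J.
Incident energy: 0.00159 kJ = 1.59 J.
Photons incident: 1.59 / 6.208×10⁻¹⁹ = 2.561×10¹⁸, i.e. 2.561×10¹⁸/6.022×10²³ = 4.253×10⁻⁶ mol.
Photons absorbed: 0.169 × 4.253×10⁻⁶ = 7.188×10⁻⁷ mol.
Product: Φ × n_abs = 0.916 × 7.188×10⁻⁷ = 6.584×10⁻⁷ mol.

6.58×10⁻⁷ mol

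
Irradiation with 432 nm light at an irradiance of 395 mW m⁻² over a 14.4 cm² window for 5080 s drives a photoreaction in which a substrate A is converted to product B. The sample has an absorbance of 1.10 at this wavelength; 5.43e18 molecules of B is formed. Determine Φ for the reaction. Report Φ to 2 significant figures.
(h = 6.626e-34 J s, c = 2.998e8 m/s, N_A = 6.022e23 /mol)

Product: 5.43e18 / 6.022e23 = 9.017e-6 mol.
Photon energy at 432 nm: hc/λ = (6.626e-34)(2.998e8)/(432e-9) = 4.598e-19 J.
Energy delivered: (395 mW m⁻²)(14.4e-4 m²)(5080 s) = 2.890 J.
Photons incident: 2.890 / 4.598e-19 = 6.285e18, i.e. 6.285e18/6.022e23 = 1.044e-5 mol.
Fraction absorbed: 1 − 10^(−1.10) = 0.9206.
Photons absorbed: 0.9206 × 1.044e-5 = 9.611e-6 mol.
Φ = 9.017e-6 mol / 9.611e-6 mol photons = 0.94.

Φ = 0.94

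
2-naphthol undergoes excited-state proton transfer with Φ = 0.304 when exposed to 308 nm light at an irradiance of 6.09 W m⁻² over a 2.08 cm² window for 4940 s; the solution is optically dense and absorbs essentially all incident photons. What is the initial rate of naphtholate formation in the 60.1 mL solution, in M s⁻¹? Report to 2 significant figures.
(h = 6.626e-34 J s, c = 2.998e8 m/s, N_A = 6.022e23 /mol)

1.6e-8 M s⁻¹

Photon energy at 308 nm: hc/λ = (6.626e-34)(2.998e8)/(308e-9) = 6.450e-19 J.
Energy delivered: (6.09 W m⁻²)(2.08e-4 m²)(4940 s) = 6.258 J.
Photons incident: 6.258 / 6.450e-19 = 9.702e18, i.e. 9.702e18/6.022e23 = 1.611e-5 mol.
Product formed: 0.304 × 1.611e-5 = 4.897e-6 mol.
Rate: 4.897e-6 mol / (4940 s × 0.0601 L) = 1.6e-8 M s⁻¹.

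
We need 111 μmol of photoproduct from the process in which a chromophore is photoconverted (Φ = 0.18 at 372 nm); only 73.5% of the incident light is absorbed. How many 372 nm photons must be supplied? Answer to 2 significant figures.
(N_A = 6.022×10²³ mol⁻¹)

5.1×10²⁰ photons

Product: 111 μmol = 1.11×10⁻⁴ mol.
Photons that must be absorbed: 1.11×10⁻⁴ / 0.18 = 6.167×10⁻⁴ mol.
Incident photons needed: 6.167×10⁻⁴ / 0.735 = 8.390×10⁻⁴ mol.
Photon count: 8.390×10⁻⁴ × 6.022×10²³ = 5.1×10²⁰.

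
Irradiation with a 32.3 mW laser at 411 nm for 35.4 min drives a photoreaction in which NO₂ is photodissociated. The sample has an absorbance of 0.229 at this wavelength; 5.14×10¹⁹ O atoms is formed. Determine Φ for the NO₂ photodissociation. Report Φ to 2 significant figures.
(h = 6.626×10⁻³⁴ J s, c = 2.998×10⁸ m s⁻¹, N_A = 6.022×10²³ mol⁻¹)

Product: 5.14×10¹⁹ / 6.022×10²³ = 8.535×10⁻⁵ mol.
Photon energy at 411 nm: hc/λ = (6.626×10⁻³⁴)(2.998×10⁸)/(411×10⁻⁹) = 4.833×10⁻¹⁹ J.
Energy delivered: (32.3 mW)(2124 s) = 68.61 J.
Photons incident: 68.61 / 4.833×10⁻¹⁹ = 1.420×10²⁰, i.e. 1.420×10²⁰/6.022×10²³ = 2.358×10⁻⁴ mol.
Fraction absorbed: 1 − 10^(−0.229) = 0.4098.
Photons absorbed: 0.4098 × 2.358×10⁻⁴ = 9.663×10⁻⁵ mol.
Φ = 8.535×10⁻⁵ mol / 9.663×10⁻⁵ mol photons = 0.88.

Φ = 0.88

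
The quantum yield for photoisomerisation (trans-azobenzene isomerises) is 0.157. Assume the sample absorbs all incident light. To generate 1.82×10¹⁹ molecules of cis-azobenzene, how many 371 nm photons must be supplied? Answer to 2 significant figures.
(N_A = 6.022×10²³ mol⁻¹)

Product: 1.82×10¹⁹ / 6.022×10²³ = 3.022×10⁻⁵ mol.
Photons that must be absorbed: 3.022×10⁻⁵ / 0.157 = 1.925×10⁻⁴ mol.
Photon count: 1.925×10⁻⁴ × 6.022×10²³ = 1.2×10²⁰.

1.2×10²⁰ photons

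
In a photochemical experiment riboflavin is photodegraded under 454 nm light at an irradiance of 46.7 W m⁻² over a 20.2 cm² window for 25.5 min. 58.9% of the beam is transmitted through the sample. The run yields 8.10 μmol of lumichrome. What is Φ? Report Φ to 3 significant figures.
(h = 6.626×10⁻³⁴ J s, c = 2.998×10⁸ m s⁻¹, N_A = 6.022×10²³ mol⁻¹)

Φ = 0.0360

Product: 8.10 μmol = 8.10×10⁻⁶ mol.
Photon energy at 454 nm: hc/λ = (6.626×10⁻³⁴)(2.998×10⁸)/(454×10⁻⁹) = 4.375×10⁻¹⁹ J.
Energy delivered: (46.7 W m⁻²)(20.2×10⁻⁴ m²)(1530 s) = 144.3 J.
Photons incident: 144.3 / 4.375×10⁻¹⁹ = 3.298×10²⁰, i.e. 3.298×10²⁰/6.022×10²³ = 5.477×10⁻⁴ mol.
Fraction absorbed: 1 − 58.9/100 = 0.4110.
Photons absorbed: 0.4110 × 5.477×10⁻⁴ = 2.251×10⁻⁴ mol.
Φ = 8.10×10⁻⁶ mol / 2.251×10⁻⁴ mol photons = 0.0360.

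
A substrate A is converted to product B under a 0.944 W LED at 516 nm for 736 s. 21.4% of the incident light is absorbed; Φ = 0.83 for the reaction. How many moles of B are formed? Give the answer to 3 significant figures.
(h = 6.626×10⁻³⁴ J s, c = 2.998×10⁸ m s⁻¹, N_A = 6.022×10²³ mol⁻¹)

5.32×10⁻⁴ mol

Photon energy at 516 nm: hc/λ = (6.626×10⁻³⁴)(2.998×10⁸)/(516×10⁻⁹) = 3.850×10⁻¹⁹ J.
Energy delivered: (0.944 W)(736 s) = 694.8 J.
Photons incident: 694.8 / 3.850×10⁻¹⁹ = 1.805×10²¹, i.e. 1.805×10²¹/6.022×10²³ = 0.002997 mol.
Photons absorbed: 0.214 × 0.002997 = 6.414×10⁻⁴ mol.
Product: Φ × n_abs = 0.83 × 6.414×10⁻⁴ = 5.324×10⁻⁴ mol.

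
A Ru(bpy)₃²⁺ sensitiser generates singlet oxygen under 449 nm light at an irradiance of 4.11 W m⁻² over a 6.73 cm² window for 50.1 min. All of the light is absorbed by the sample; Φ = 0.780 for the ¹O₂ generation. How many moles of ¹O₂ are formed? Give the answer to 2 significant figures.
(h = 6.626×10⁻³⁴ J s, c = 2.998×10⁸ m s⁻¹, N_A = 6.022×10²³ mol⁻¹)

Photon energy at 449 nm: hc/λ = (6.626×10⁻³⁴)(2.998×10⁸)/(449×10⁻⁹) = 4.424×10⁻¹⁹ J.
Energy delivered: (4.11 W m⁻²)(6.73×10⁻⁴ m²)(3006 s) = 8.315 J.
Photons incident: 8.315 / 4.424×10⁻¹⁹ = 1.880×10¹⁹, i.e. 1.880×10¹⁹/6.022×10²³ = 3.122×10⁻⁵ mol.
Product: Φ × n_abs = 0.780 × 3.122×10⁻⁵ = 2.435×10⁻⁵ mol.

2.4×10⁻⁵ mol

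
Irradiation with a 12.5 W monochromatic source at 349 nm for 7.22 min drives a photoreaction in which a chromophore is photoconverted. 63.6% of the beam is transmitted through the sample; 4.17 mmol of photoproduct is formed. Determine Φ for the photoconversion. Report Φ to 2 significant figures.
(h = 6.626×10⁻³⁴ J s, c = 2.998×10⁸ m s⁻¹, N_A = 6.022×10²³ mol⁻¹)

Product: 4.17 mmol = 0.00417 mol.
Photon energy at 349 nm: hc/λ = (6.626×10⁻³⁴)(2.998×10⁸)/(349×10⁻⁹) = 5.692×10⁻¹⁹ J.
Energy delivered: (12.5 W)(433.2 s) = 5415 J.
Photons incident: 5415 / 5.692×10⁻¹⁹ = 9.513×10²¹, i.e. 9.513×10²¹/6.022×10²³ = 0.01580 mol.
Fraction absorbed: 1 − 63.6/100 = 0.3640.
Photons absorbed: 0.3640 × 0.01580 = 0.005751 mol.
Φ = 0.00417 mol / 0.005751 mol photons = 0.73.

Φ = 0.73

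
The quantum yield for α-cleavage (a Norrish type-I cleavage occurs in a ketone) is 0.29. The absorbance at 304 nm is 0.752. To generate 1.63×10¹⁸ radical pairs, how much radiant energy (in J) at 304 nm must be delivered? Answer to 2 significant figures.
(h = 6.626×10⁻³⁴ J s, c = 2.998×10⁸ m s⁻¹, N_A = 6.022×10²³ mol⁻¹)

4.5 J

Product: 1.63×10¹⁸ / 6.022×10²³ = 2.707×10⁻⁶ mol.
Photons that must be absorbed: 2.707×10⁻⁶ / 0.29 = 9.334×10⁻⁶ mol.
Fraction absorbed: 1 − 10^(−0.752) = 0.8230.
Incident photons needed: 9.334×10⁻⁶ / 0.8230 = 1.134×10⁻⁵ mol.
Photon energy: hc/λ = 6.534×10⁻¹⁹ J; per mole, 3.935×10⁵ J mol⁻¹.
Energy required: 1.134×10⁻⁵ × 3.935×10⁵ = 4.5 J.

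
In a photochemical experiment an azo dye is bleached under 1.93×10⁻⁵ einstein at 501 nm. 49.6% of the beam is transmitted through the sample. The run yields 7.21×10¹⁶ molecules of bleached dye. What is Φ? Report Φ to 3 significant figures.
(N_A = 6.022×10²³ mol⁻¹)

Φ = 0.0123

Product: 7.21×10¹⁶ / 6.022×10²³ = 1.197×10⁻⁷ mol.
Fraction absorbed: 1 − 49.6/100 = 0.5040.
Photons absorbed: 0.5040 × 1.93×10⁻⁵ = 9.727×10⁻⁶ mol.
Φ = 1.197×10⁻⁷ mol / 9.727×10⁻⁶ mol photons = 0.0123.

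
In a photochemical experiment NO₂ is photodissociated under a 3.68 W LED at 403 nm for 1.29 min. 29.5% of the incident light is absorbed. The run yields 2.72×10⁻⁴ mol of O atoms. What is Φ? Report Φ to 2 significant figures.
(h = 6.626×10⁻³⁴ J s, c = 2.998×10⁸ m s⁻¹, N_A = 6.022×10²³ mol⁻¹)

Φ = 0.96

Photon energy at 403 nm: hc/λ = (6.626×10⁻³⁴)(2.998×10⁸)/(403×10⁻⁹) = 4.929×10⁻¹⁹ J.
Energy delivered: (3.68 W)(77.4 s) = 284.8 J.
Photons incident: 284.8 / 4.929×10⁻¹⁹ = 5.778×10²⁰, i.e. 5.778×10²⁰/6.022×10²³ = 9.595×10⁻⁴ mol.
Photons absorbed: 0.295 × 9.595×10⁻⁴ = 2.831×10⁻⁴ mol.
Φ = 2.72×10⁻⁴ mol / 2.831×10⁻⁴ mol photons = 0.96.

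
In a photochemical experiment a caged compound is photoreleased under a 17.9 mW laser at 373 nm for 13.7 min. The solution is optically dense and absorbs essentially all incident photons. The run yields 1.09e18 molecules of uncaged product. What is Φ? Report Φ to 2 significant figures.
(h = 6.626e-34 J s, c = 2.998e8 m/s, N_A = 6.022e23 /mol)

Product: 1.09e18 / 6.022e23 = 1.810e-6 mol.
Photon energy at 373 nm: hc/λ = (6.626e-34)(2.998e8)/(373e-9) = 5.326e-19 J.
Energy delivered: (17.9 mW)(822 s) = 14.71 J.
Photons incident: 14.71 / 5.326e-19 = 2.762e19, i.e. 2.762e19/6.022e23 = 4.587e-5 mol.
Φ = 1.810e-6 mol / 4.587e-5 mol photons = 0.039.

Φ = 0.039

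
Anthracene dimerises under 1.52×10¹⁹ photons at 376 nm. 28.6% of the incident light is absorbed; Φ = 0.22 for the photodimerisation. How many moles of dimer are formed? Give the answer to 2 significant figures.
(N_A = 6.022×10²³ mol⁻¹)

1.6×10⁻⁶ mol

Moles of photons: 1.52×10¹⁹ / 6.022×10²³ = 2.524×10⁻⁵ mol.
Photons absorbed: 0.286 × 2.524×10⁻⁵ = 7.219×10⁻⁶ mol.
Product: Φ × n_abs = 0.22 × 7.219×10⁻⁶ = 1.588×10⁻⁶ mol.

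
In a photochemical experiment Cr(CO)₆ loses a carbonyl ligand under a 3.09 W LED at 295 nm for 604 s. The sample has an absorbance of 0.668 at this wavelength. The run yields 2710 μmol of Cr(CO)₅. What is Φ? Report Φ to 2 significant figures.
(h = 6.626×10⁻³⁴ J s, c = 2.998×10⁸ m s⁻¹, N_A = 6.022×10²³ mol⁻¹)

Product: 2710 μmol = 0.00271 mol.
Photon energy at 295 nm: hc/λ = (6.626×10⁻³⁴)(2.998×10⁸)/(295×10⁻⁹) = 6.734×10⁻¹⁹ J.
Energy delivered: (3.09 W)(604 s) = 1866 J.
Photons incident: 1866 / 6.734×10⁻¹⁹ = 2.771×10²¹, i.e. 2.771×10²¹/6.022×10²³ = 0.004601 mol.
Fraction absorbed: 1 − 10^(−0.668) = 0.7852.
Photons absorbed: 0.7852 × 0.004601 = 0.003613 mol.
Φ = 0.00271 mol / 0.003613 mol photons = 0.75.

Φ = 0.75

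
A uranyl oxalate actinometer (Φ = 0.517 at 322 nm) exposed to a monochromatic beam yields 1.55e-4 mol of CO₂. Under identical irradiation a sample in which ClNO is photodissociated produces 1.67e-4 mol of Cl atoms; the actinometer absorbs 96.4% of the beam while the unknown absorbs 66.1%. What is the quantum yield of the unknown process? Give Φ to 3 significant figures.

Φ = 0.812

Photons absorbed by the actinometer: 1.55e-4 / 0.517 = 2.998e-4 mol.
Incident flux: 2.998e-4 / 0.964 = 3.110e-4 einstein.
Absorbed by unknown: 0.661 × 3.110e-4 = 2.056e-4 mol.
Φ(unknown) = 1.67e-4 / 2.056e-4 = 0.812.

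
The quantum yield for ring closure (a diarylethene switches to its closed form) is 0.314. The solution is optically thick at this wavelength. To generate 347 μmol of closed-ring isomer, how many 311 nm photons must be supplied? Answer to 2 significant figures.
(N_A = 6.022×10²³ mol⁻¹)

Product: 347 μmol = 3.47×10⁻⁴ mol.
Photons that must be absorbed: 3.47×10⁻⁴ / 0.314 = 0.001105 mol.
Photon count: 0.001105 × 6.022×10²³ = 6.7×10²⁰.

6.7×10²⁰ photons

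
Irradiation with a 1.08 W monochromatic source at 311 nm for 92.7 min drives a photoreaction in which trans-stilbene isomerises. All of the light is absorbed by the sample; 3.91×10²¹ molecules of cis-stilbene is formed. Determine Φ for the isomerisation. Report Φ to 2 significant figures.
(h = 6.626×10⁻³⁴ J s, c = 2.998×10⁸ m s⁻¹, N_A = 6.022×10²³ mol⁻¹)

Product: 3.91×10²¹ / 6.022×10²³ = 0.006493 mol.
Photon energy at 311 nm: hc/λ = (6.626×10⁻³⁴)(2.998×10⁸)/(311×10⁻⁹) = 6.387×10⁻¹⁹ J.
Energy delivered: (1.08 W)(5562 s) = 6007 J.
Photons incident: 6007 / 6.387×10⁻¹⁹ = 9.405×10²¹, i.e. 9.405×10²¹/6.022×10²³ = 0.01562 mol.
Φ = 0.006493 mol / 0.01562 mol photons = 0.42.

Φ = 0.42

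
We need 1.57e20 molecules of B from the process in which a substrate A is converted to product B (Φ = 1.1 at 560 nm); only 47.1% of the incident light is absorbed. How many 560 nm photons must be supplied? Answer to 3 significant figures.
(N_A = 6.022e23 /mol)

Product: 1.57e20 / 6.022e23 = 2.607e-4 mol.
Photons that must be absorbed: 2.607e-4 / 1.1 = 2.370e-4 mol.
Incident photons needed: 2.370e-4 / 0.471 = 5.032e-4 mol.
Photon count: 5.032e-4 × 6.022e23 = 3.03e20.

3.03e20 photons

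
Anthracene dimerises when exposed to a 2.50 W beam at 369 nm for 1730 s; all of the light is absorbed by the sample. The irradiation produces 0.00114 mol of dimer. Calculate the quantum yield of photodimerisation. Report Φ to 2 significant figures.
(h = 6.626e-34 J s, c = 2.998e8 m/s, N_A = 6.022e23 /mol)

Φ = 0.085

Photon energy at 369 nm: hc/λ = (6.626e-34)(2.998e8)/(369e-9) = 5.383e-19 J.
Energy delivered: (2.50 W)(1730 s) = 4325 J.
Photons incident: 4325 / 5.383e-19 = 8.035e21, i.e. 8.035e21/6.022e23 = 0.01334 mol.
Φ = 0.00114 mol / 0.01334 mol photons = 0.085.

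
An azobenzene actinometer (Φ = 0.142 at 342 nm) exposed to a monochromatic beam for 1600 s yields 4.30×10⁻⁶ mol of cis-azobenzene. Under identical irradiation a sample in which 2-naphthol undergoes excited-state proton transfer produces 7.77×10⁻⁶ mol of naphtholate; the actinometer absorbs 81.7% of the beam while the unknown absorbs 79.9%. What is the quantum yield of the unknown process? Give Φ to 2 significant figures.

Φ = 0.26

Photons absorbed by the actinometer: 4.30×10⁻⁶ / 0.142 = 3.028×10⁻⁵ mol.
Incident flux: 3.028×10⁻⁵ / 0.817 = 3.706×10⁻⁵ einstein.
Absorbed by unknown: 0.799 × 3.706×10⁻⁵ = 2.961×10⁻⁵ mol.
Φ(unknown) = 7.77×10⁻⁶ / 2.961×10⁻⁵ = 0.26.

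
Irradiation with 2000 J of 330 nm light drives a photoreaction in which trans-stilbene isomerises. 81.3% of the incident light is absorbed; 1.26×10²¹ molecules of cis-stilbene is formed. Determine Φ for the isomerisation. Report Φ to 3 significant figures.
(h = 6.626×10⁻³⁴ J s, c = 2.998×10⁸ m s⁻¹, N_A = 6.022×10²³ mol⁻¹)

Φ = 0.466

Product: 1.26×10²¹ / 6.022×10²³ = 0.002092 mol.
Photon energy at 330 nm: hc/λ = (6.626×10⁻³⁴)(2.998×10⁸)/(330×10⁻⁹) = 6.020×10⁻¹⁹ J.
Photons incident: 2000 / 6.020×10⁻¹⁹ = 3.322×10²¹, i.e. 3.322×10²¹/6.022×10²³ = 0.005516 mol.
Photons absorbed: 0.813 × 0.005516 = 0.004485 mol.
Φ = 0.002092 mol / 0.004485 mol photons = 0.466.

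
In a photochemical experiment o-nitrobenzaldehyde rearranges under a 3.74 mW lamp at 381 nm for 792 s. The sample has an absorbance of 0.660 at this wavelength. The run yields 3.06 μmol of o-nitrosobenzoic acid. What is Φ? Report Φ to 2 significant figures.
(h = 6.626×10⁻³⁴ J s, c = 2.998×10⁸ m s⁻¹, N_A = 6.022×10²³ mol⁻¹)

Product: 3.06 μmol = 3.06×10⁻⁶ mol.
Photon energy at 381 nm: hc/λ = (6.626×10⁻³⁴)(2.998×10⁸)/(381×10⁻⁹) = 5.214×10⁻¹⁹ J.
Energy delivered: (3.74 mW)(792 s) = 2.962 J.
Photons incident: 2.962 / 5.214×10⁻¹⁹ = 5.681×10¹⁸, i.e. 5.681×10¹⁸/6.022×10²³ = 9.434×10⁻⁶ mol.
Fraction absorbed: 1 − 10^(−0.660) = 0.7812.
Photons absorbed: 0.7812 × 9.434×10⁻⁶ = 7.370×10⁻⁶ mol.
Φ = 3.06×10⁻⁶ mol / 7.370×10⁻⁶ mol photons = 0.42.

Φ = 0.42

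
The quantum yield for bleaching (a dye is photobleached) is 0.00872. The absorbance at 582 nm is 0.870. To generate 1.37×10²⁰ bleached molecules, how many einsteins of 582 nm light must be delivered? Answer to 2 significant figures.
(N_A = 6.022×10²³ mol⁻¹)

0.030 einstein

Product: 1.37×10²⁰ / 6.022×10²³ = 2.275×10⁻⁴ mol.
Photons that must be absorbed: 2.275×10⁻⁴ / 0.00872 = 0.02609 mol.
Fraction absorbed: 1 − 10^(−0.870) = 0.8651.
Incident photons needed: 0.02609 / 0.8651 = 0.03016 mol.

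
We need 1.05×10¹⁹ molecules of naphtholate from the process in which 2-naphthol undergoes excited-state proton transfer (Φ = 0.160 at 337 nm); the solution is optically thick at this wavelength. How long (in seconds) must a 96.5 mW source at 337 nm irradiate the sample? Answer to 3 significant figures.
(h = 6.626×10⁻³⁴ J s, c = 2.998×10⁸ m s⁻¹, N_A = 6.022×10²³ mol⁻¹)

t ≈ 401 s

Product: 1.05×10¹⁹ / 6.022×10²³ = 1.744×10⁻⁵ mol.
Photons that must be absorbed: 1.744×10⁻⁵ / 0.160 = 1.090×10⁻⁴ mol.
Photon energy: hc/λ = 5.895×10⁻¹⁹ J; per mole, 3.550×10⁵ J mol⁻¹.
Energy required: 1.090×10⁻⁴ × 3.550×10⁵ = 38.70 J.
Time: 38.70 J / 0.0965 W = 401 s.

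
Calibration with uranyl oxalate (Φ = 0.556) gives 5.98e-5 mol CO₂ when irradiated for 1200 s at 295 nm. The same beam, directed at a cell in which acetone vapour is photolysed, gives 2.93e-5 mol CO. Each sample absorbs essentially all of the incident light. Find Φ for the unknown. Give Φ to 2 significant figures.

Φ = 0.27

Photons absorbed by the actinometer: 5.98e-5 / 0.556 = 1.076e-4 mol.
Φ(unknown) = 2.93e-5 / 1.076e-4 = 0.27.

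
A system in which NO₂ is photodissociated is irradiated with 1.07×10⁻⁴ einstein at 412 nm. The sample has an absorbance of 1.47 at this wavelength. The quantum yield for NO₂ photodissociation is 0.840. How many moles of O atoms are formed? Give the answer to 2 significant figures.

8.7×10⁻⁵ mol

Fraction absorbed: 1 − 10^(−1.47) = 0.9661.
Photons absorbed: 0.9661 × 1.07×10⁻⁴ = 1.034×10⁻⁴ mol.
Product: Φ × n_abs = 0.840 × 1.034×10⁻⁴ = 8.686×10⁻⁵ mol.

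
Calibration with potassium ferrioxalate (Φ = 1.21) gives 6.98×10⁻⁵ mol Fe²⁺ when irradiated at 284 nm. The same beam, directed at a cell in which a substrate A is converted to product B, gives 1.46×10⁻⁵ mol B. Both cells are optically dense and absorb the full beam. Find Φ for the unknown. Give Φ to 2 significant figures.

Φ = 0.25

Photons absorbed by the actinometer: 6.98×10⁻⁵ / 1.21 = 5.769×10⁻⁵ mol.
Φ(unknown) = 1.46×10⁻⁵ / 5.769×10⁻⁵ = 0.25.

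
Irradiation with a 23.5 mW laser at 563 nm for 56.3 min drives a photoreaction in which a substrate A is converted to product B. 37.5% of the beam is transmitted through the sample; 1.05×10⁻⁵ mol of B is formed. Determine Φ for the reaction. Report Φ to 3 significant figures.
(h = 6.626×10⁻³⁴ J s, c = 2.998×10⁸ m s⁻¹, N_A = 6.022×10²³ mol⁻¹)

Photon energy at 563 nm: hc/λ = (6.626×10⁻³⁴)(2.998×10⁸)/(563×10⁻⁹) = 3.528×10⁻¹⁹ J.
Energy delivered: (23.5 mW)(3378 s) = 79.38 J.
Photons incident: 79.38 / 3.528×10⁻¹⁹ = 2.250×10²⁰, i.e. 2.250×10²⁰/6.022×10²³ = 3.736×10⁻⁴ mol.
Fraction absorbed: 1 − 37.5/100 = 0.6250.
Photons absorbed: 0.6250 × 3.736×10⁻⁴ = 2.335×10⁻⁴ mol.
Φ = 1.05×10⁻⁵ mol / 2.335×10⁻⁴ mol photons = 0.0450.

Φ = 0.0450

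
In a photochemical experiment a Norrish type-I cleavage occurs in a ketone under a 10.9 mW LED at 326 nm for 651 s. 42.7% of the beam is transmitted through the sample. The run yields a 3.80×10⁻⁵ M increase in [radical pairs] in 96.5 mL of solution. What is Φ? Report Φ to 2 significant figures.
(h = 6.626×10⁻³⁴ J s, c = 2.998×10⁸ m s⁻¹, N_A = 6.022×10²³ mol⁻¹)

Φ = 0.33

Product: (3.80×10⁻⁵ M)(0.0965 L) = 3.667×10⁻⁶ mol.
Photon energy at 326 nm: hc/λ = (6.626×10⁻³⁴)(2.998×10⁸)/(326×10⁻⁹) = 6.093×10⁻¹⁹ J.
Energy delivered: (10.9 mW)(651 s) = 7.096 J.
Photons incident: 7.096 / 6.093×10⁻¹⁹ = 1.165×10¹⁹, i.e. 1.165×10¹⁹/6.022×10²³ = 1.935×10⁻⁵ mol.
Fraction absorbed: 1 − 42.7/100 = 0.5730.
Photons absorbed: 0.5730 × 1.935×10⁻⁵ = 1.109×10⁻⁵ mol.
Φ = 3.667×10⁻⁶ mol / 1.109×10⁻⁵ mol photons = 0.33.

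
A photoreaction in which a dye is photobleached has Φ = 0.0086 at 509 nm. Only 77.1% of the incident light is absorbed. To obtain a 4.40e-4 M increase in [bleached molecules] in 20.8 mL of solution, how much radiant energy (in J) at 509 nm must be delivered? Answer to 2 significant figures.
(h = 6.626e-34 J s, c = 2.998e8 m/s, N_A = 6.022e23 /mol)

Product: (4.40e-4 M)(0.0208 L) = 9.152e-6 mol.
Photons that must be absorbed: 9.152e-6 / 0.0086 = 0.001064 mol.
Incident photons needed: 0.001064 / 0.771 = 0.001380 mol.
Photon energy: hc/λ = 3.903e-19 J; per mole, 2.350e5 J mol⁻¹.
Energy required: 0.001380 × 2.350e5 = 320 J.

320 J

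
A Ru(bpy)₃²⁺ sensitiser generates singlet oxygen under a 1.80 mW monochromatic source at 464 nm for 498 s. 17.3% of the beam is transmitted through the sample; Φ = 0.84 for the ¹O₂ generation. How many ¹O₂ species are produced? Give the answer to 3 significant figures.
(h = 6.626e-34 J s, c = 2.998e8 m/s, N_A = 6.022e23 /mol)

1.45e18 species

Photon energy at 464 nm: hc/λ = (6.626e-34)(2.998e8)/(464e-9) = 4.281e-19 J.
Energy delivered: (1.80 mW)(498 s) = 0.8964 J.
Photons incident: 0.8964 / 4.281e-19 = 2.094e18, i.e. 2.094e18/6.022e23 = 3.477e-6 mol.
Fraction absorbed: 1 − 17.3/100 = 0.8270.
Photons absorbed: 0.8270 × 3.477e-6 = 2.875e-6 mol.
Product: Φ × n_abs = 0.84 × 2.875e-6 = 2.415e-6 mol.
As a count: 2.415e-6 × 6.022e23 = 1.45e18.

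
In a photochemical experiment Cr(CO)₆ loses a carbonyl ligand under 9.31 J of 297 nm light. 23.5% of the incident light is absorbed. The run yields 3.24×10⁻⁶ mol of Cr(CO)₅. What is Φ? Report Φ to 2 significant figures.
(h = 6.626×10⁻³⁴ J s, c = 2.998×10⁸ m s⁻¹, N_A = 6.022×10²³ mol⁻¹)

Photon energy at 297 nm: hc/λ = (6.626×10⁻³⁴)(2.998×10⁸)/(297×10⁻⁹) = 6.688×10⁻¹⁹ J.
Photons incident: 9.31 / 6.688×10⁻¹⁹ = 1.392×10¹⁹, i.e. 1.392×10¹⁹/6.022×10²³ = 2.312×10⁻⁵ mol.
Photons absorbed: 0.235 × 2.312×10⁻⁵ = 5.433×10⁻⁶ mol.
Φ = 3.24×10⁻⁶ mol / 5.433×10⁻⁶ mol photons = 0.60.

Φ = 0.60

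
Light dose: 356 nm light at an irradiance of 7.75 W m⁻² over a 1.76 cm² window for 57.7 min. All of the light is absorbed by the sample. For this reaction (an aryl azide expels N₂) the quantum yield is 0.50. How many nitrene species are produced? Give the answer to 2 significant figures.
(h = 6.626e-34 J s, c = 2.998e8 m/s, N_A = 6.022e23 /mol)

Photon energy at 356 nm: hc/λ = (6.626e-34)(2.998e8)/(356e-9) = 5.580e-19 J.
Energy delivered: (7.75 W m⁻²)(1.76e-4 m²)(3462 s) = 4.722 J.
Photons incident: 4.722 / 5.580e-19 = 8.462e18, i.e. 8.462e18/6.022e23 = 1.405e-5 mol.
Product: Φ × n_abs = 0.50 × 1.405e-5 = 7.025e-6 mol.
As a count: 7.025e-6 × 6.022e23 = 4.2e18.

4.2e18 species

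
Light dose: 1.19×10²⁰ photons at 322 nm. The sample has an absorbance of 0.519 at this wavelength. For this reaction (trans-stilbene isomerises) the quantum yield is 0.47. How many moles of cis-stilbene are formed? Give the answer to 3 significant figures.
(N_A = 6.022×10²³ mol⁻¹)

6.48×10⁻⁵ mol

Moles of photons: 1.19×10²⁰ / 6.022×10²³ = 1.976×10⁻⁴ mol.
Fraction absorbed: 1 − 10^(−0.519) = 0.6973.
Photons absorbed: 0.6973 × 1.976×10⁻⁴ = 1.378×10⁻⁴ mol.
Product: Φ × n_abs = 0.47 × 1.378×10⁻⁴ = 6.477×10⁻⁵ mol.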